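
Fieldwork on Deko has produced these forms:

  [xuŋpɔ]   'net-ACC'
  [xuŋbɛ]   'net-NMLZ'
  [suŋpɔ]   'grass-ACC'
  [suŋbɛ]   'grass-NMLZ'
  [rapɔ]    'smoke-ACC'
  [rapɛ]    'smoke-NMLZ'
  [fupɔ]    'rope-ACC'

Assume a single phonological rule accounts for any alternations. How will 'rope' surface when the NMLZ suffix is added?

The NMLZ suffix surfaces as [-bɛ] and [-pɛ], depending on the final segment of the stem.
By contrast the ACC suffix keeps its initial [p] throughout — that segment must be underlying.
The NMLZ suffix is therefore /-bɛ/ underlyingly, with post-vocalic devoicing: voiced stops become voiceless after a vowel.
After 'rope', which ends in a vowel, the suffix surfaces as [-pɛ], giving [fupɛ].

[fupɛ]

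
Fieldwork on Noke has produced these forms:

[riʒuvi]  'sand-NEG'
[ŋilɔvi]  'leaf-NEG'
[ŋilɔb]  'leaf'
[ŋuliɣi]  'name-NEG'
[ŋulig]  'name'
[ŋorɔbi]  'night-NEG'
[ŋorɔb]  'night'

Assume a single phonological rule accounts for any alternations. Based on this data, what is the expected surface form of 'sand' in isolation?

The stem for 'leaf' ends in [v] in [ŋilɔvi] but [b] in [ŋilɔb].
Compare 'night', with invariant [b] in [ŋorɔbi] and [ŋorɔb]: an analysis with underlying /b/ and a rule producing [v] before the NEG suffix would wrongly predict alternation here too.
The alternation reflects word-final hardening: voiced fricatives become stops word-finally. /v/ is underlying.
The one attested form of 'sand', [riʒuvi], shows underlying /riʒuv/. Applying the same rule word-finally gives [riʒub].

[riʒub]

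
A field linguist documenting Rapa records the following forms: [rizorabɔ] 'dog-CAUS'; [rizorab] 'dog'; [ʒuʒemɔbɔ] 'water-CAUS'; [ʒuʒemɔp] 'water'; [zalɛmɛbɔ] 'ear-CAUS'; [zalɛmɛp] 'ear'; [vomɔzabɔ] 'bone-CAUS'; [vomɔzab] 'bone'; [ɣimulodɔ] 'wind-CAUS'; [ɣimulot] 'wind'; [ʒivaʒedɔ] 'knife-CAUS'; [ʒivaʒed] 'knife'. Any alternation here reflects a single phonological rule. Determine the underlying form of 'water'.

The root 'water' surfaces as [ʒuʒemɔbɔ] and [ʒuʒemɔp], with a stem-final [b] ~ [p] alternation.
If /b/ were underlying and a rule turned it into [p] in isolation, 'bone' would also alternate; but it has [b] in both [vomɔzabɔ] and [vomɔzab].
The alternation reflects intervocalic voicing: voiceless stops become voiced between vowels. /p/ is underlying.
Hence 'water' is /ʒuʒemɔp/ underlyingly.

/ʒuʒemɔp/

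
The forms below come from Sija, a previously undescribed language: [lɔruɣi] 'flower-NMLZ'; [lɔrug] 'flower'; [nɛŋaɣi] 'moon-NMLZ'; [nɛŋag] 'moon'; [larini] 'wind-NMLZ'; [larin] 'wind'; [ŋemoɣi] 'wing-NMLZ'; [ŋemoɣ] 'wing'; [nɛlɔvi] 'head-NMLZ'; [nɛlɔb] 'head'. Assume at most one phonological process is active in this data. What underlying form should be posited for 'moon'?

/nɛŋag/

The root 'moon' surfaces as [nɛŋaɣi] and [nɛŋag], with a stem-final [ɣ] ~ [g] alternation.
If /ɣ/ were underlying and a rule turned it into [g] in isolation, 'wing' would also alternate; but it has [ɣ] in both [ŋemoɣi] and [ŋemoɣ].
Therefore /g/ is basic and [ɣ] is derived by intervocalic spirantization (voiced stops become fricatives between vowels).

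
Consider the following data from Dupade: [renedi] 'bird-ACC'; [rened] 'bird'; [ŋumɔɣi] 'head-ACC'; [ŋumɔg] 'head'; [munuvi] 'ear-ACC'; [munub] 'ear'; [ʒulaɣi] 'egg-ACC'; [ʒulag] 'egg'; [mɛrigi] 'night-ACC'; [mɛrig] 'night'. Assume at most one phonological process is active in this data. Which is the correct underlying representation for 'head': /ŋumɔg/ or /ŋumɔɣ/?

The root 'head' surfaces as [ŋumɔɣi] and [ŋumɔg], with a stem-final [ɣ] ~ [g] alternation.
But 'night' keeps [g] in both environments ([mɛrigi], [mɛrig]), so there is no rule changing /g/ to [ɣ] before the ACC suffix.
The alternation reflects word-final hardening: voiced fricatives become stops word-finally. /ɣ/ is underlying.

/ŋumɔɣ/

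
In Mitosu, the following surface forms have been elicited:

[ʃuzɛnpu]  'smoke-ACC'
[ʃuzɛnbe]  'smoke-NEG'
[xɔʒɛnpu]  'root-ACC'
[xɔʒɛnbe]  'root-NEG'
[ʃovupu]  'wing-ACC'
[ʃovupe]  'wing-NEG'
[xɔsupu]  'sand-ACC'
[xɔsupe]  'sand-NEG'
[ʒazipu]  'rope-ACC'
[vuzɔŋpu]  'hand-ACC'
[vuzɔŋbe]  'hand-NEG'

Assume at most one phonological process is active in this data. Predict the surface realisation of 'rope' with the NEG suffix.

[ʒazipe]

The NEG morpheme has two allomorphs, [-be] and [-pe].
By contrast the ACC suffix keeps its initial [p] throughout — that segment must be underlying.
So the underlying form is /-be/, and voiced stops become voiceless after a vowel.
After 'rope', which ends in a vowel, the suffix surfaces as [-pe], giving [ʒazipe].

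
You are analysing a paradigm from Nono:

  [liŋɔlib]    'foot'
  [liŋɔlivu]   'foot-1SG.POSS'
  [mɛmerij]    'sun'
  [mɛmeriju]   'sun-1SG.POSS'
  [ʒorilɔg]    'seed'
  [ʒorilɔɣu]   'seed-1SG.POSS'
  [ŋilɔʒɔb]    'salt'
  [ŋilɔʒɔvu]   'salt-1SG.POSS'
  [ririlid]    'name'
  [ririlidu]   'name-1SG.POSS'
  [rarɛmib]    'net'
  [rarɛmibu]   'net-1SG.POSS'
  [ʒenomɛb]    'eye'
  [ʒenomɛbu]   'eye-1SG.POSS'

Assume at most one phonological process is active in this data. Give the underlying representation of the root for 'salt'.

The stem for 'salt' ends in [b] in [ŋilɔʒɔb] but [v] in [ŋilɔʒɔvu].
If /b/ were underlying and a rule turned it into [v] before the 1SG.POSS suffix, 'eye' would also alternate; but it has [b] in both [ʒenomɛb] and [ʒenomɛbu].
The underlying segment must be /v/; voiced fricatives become stops word-finally, yielding [b] there.

/ŋilɔʒɔv/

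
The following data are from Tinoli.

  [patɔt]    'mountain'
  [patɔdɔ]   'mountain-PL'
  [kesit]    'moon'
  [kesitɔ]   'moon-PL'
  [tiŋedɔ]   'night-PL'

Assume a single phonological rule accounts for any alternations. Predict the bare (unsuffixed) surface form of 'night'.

[tiŋet]

'mountain' shows [t] ~ [d] at the end of the stem ([patɔt] vs [patɔdɔ]).
The stem 'moon' ([kesit], [kesitɔ]) shows [t] unchanged in both environments, so [t] cannot be basic with [d] derived before the PL suffix.
The underlying segment must be /d/; voiced obstruents become voiceless word-finally, yielding [t] there.
The one attested form of 'night', [tiŋedɔ], shows underlying /tiŋed/. Applying the same rule word-finally gives [tiŋet].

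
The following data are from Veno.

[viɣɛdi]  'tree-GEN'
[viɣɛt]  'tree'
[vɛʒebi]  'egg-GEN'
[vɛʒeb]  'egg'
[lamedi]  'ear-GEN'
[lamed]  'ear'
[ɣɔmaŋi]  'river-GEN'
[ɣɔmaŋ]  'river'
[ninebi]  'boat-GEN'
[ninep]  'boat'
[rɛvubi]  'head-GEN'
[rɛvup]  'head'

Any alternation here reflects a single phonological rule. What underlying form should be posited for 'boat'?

/ninep/

In [ninebi] and [ninep] the final segment of 'boat' alternates: [b] ~ [p].
The stem 'egg' ([vɛʒebi], [vɛʒeb]) shows [b] unchanged in both environments, so [b] cannot be basic with [p] derived in isolation.
So /p/ is underlying, and a rule of intervocalic voicing — voiceless stops become voiced between vowels — gives [b].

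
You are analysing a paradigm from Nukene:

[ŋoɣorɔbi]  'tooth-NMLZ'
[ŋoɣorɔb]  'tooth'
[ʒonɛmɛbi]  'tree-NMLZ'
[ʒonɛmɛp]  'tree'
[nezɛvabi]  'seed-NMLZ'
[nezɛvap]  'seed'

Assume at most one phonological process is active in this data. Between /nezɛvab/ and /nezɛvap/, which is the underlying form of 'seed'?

/nezɛvap/

In [nezɛvabi] and [nezɛvap] the final segment of 'seed' alternates: [b] ~ [p].
If /b/ were underlying and a rule turned it into [p] in isolation, 'tooth' would also alternate; but it has [b] in both [ŋoɣorɔbi] and [ŋoɣorɔb].
The alternation reflects intervocalic voicing: voiceless stops become voiced between vowels. /p/ is underlying.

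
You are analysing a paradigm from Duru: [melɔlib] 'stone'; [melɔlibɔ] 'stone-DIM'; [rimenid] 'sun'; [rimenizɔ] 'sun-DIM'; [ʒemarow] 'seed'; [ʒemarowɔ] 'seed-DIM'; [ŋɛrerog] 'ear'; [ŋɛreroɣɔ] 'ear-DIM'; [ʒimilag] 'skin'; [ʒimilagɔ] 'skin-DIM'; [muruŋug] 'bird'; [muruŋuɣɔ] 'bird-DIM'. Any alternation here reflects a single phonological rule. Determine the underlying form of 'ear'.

'ear' shows [g] ~ [ɣ] at the end of the stem ([ŋɛrerog] vs [ŋɛreroɣɔ]).
The stem 'skin' ([ʒimilag], [ʒimilagɔ]) shows [g] unchanged in both environments, so [g] cannot be basic with [ɣ] derived before the DIM suffix.
The alternation reflects word-final hardening: voiced fricatives become stops word-finally. /ɣ/ is underlying.

/ŋɛreroɣ/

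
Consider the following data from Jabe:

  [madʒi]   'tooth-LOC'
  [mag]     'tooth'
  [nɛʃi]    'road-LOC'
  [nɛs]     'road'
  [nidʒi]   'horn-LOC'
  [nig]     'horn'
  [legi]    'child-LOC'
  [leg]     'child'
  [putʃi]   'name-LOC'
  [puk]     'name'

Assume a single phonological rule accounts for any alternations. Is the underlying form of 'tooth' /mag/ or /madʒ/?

The stem for 'tooth' ends in [dʒ] in [madʒi] but [g] in [mag].
Compare 'child', with invariant [g] in [legi] and [leg]: an analysis with underlying /g/ and a rule producing [dʒ] before the LOC suffix would wrongly predict alternation here too.
The underlying segment must be /dʒ/; palato-alveolar /tʃ/, /dʒ/ and /ʃ/ become [k], [g] and [s] when no front vowel follows, yielding [g] there.

/madʒ/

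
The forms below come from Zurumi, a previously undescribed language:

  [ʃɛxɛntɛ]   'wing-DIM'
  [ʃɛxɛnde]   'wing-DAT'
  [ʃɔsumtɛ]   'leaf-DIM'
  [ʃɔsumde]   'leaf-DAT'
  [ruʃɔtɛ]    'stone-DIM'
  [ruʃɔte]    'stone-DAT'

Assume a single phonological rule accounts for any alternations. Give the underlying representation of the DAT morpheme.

/-de/

The DAT morpheme has two allomorphs, [-de] and [-te].
By contrast the DIM suffix keeps its initial [t] throughout — that segment must be underlying.
The DAT suffix is therefore /-de/ underlyingly, with post-vocalic devoicing: voiced stops become voiceless after a vowel.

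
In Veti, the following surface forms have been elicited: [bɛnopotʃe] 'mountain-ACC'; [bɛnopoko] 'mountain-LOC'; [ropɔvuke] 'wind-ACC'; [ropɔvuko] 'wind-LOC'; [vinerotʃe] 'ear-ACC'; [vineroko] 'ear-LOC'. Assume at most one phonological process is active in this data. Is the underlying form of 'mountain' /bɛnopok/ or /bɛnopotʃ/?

The stem for 'mountain' ends in [tʃ] in [bɛnopotʃe] but [k] in [bɛnopoko].
The stem 'wind' ([ropɔvuke], [ropɔvuko]) shows [k] unchanged in both environments, so [k] cannot be basic with [tʃ] derived before the ACC suffix.
The underlying segment must be /tʃ/; palato-alveolar /tʃ/ becomes [k] when no front vowel follows, yielding [k] there.

/bɛnopotʃ/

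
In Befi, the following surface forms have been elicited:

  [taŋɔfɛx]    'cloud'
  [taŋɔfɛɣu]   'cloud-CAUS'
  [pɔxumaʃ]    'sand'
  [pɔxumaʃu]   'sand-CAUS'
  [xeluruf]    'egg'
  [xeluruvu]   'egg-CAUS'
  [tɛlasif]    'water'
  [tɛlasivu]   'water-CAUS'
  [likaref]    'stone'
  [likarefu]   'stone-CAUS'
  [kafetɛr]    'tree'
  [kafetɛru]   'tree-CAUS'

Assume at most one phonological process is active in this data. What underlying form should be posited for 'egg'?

/xeluruv/

'egg' shows [f] ~ [v] at the end of the stem ([xeluruf] vs [xeluruvu]).
The stem 'stone' ([likaref], [likarefu]) shows [f] unchanged in both environments, so [f] cannot be basic with [v] derived before the CAUS suffix.
Therefore /v/ is basic and [f] is derived by word-final obstruent devoicing (voiced obstruents become voiceless word-finally).
So 'egg' = /xeluruv/.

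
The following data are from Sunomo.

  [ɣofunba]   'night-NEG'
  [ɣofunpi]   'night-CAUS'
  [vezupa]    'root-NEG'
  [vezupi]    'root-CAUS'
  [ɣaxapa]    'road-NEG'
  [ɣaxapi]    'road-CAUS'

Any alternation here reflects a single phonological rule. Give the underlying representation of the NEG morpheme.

The NEG morpheme has two allomorphs, [-ba] and [-pa].
By contrast the CAUS suffix keeps its initial [p] throughout — that segment must be underlying.
So the underlying form is /-ba/, and voiced stops become voiceless after a vowel.

/-ba/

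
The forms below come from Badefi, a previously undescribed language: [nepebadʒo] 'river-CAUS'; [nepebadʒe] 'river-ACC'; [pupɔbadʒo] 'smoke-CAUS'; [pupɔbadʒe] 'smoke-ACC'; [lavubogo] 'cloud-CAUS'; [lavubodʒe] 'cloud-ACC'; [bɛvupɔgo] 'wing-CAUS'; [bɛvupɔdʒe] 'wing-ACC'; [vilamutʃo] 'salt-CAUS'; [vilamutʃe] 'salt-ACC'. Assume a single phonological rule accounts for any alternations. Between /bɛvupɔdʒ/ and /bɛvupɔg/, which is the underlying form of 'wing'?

In [bɛvupɔgo] and [bɛvupɔdʒe] the final segment of 'wing' alternates: [g] ~ [dʒ].
But 'smoke' keeps [dʒ] in both environments ([pupɔbadʒo], [pupɔbadʒe]), so there is no rule changing /dʒ/ to [g] before the CAUS suffix.
The alternation reflects palatalization before a front vowel: /g/ becomes palato-alveolar [dʒ] before a front vowel. /g/ is underlying.

/bɛvupɔg/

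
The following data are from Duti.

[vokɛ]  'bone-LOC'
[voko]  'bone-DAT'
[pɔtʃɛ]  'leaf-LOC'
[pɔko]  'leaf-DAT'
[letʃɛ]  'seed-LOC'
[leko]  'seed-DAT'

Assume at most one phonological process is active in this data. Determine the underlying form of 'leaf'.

In [pɔtʃɛ] and [pɔko] the final segment of 'leaf' alternates: [tʃ] ~ [k].
But 'bone' keeps [k] in both environments ([vokɛ], [voko]), so there is no rule changing /k/ to [tʃ] before the LOC suffix.
So /tʃ/ is underlying, and a rule of depalatalization — palato-alveolar /tʃ/ becomes [k] when no front vowel follows — gives [k].
The underlying form of 'leaf' is therefore /pɔtʃ/.

/pɔtʃ/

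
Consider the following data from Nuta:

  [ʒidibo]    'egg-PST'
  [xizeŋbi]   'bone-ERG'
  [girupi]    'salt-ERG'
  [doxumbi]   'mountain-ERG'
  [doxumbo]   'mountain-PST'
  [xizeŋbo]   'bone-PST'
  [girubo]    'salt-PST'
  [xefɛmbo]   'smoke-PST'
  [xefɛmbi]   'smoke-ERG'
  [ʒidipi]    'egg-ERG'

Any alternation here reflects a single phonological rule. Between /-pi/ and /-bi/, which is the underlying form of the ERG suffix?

The ERG suffix surfaces as [-bi] and [-pi], depending on the final segment of the stem.
By contrast the PST suffix keeps its initial [b] throughout — that segment must be underlying.
The ERG suffix is therefore /-pi/ underlyingly, with post-nasal voicing: voiceless stops become voiced after a nasal.

/-pi/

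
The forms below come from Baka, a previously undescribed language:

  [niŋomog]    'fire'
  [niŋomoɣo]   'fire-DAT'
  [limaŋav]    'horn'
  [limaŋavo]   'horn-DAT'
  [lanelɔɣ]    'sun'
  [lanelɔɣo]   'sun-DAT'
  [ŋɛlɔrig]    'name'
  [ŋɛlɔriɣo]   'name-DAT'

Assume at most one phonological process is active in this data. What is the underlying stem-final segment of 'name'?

/g/

The stem for 'name' ends in [g] in [ŋɛlɔrig] but [ɣ] in [ŋɛlɔriɣo].
Compare 'sun', with invariant [ɣ] in [lanelɔɣ] and [lanelɔɣo]: an analysis with underlying /ɣ/ and a rule producing [g] in isolation would wrongly predict alternation here too.
So /g/ is underlying, and a rule of intervocalic spirantization — voiced stops become fricatives between vowels — gives [ɣ].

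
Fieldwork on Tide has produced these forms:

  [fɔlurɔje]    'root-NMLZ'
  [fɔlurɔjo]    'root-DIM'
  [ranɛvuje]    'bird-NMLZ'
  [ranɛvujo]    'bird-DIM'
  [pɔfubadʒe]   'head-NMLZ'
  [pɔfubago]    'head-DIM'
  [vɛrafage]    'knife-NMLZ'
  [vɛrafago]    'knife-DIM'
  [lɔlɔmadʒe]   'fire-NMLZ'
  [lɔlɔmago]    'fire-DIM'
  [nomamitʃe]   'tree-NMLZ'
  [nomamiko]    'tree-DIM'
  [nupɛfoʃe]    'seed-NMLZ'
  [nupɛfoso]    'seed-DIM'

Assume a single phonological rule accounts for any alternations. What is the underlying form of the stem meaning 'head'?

The stem for 'head' ends in [dʒ] in [pɔfubadʒe] but [g] in [pɔfubago].
The stem 'knife' ([vɛrafage], [vɛrafago]) shows [g] unchanged in both environments, so [g] cannot be basic with [dʒ] derived before the NMLZ suffix.
Therefore /dʒ/ is basic and [g] is derived by depalatalization (palato-alveolar /tʃ/, /dʒ/ and /ʃ/ become [k], [g] and [s] when no front vowel follows).

/pɔfubadʒ/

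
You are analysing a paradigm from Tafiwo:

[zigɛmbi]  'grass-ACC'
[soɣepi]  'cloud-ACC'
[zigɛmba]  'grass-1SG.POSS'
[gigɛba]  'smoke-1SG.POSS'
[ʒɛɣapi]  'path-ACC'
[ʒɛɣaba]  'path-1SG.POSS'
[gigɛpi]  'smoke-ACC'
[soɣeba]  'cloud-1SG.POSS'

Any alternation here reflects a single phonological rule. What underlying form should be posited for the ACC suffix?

The ACC morpheme has two allomorphs, [-bi] and [-pi].
By contrast the 1SG.POSS suffix keeps its initial [b] throughout — that segment must be underlying.
So the underlying form is /-pi/, and voiceless stops become voiced after a nasal.

/-pi/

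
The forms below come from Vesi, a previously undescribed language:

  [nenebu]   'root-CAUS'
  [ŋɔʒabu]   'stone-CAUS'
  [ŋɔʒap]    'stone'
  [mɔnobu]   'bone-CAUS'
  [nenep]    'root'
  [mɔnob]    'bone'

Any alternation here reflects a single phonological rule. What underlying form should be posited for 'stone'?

/ŋɔʒap/

'stone' shows [b] ~ [p] at the end of the stem ([ŋɔʒabu] vs [ŋɔʒap]).
The stem 'bone' ([mɔnobu], [mɔnob]) shows [b] unchanged in both environments, so [b] cannot be basic with [p] derived in isolation.
The alternation reflects intervocalic voicing: voiceless stops become voiced between vowels. /p/ is underlying.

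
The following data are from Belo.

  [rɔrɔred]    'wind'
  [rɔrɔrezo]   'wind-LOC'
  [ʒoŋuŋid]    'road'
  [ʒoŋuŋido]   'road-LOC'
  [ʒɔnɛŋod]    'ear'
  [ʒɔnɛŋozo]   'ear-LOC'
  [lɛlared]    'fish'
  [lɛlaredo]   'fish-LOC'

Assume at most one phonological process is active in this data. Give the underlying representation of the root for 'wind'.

In [rɔrɔred] and [rɔrɔrezo] the final segment of 'wind' alternates: [d] ~ [z].
The stem 'fish' ([lɛlared], [lɛlaredo]) shows [d] unchanged in both environments, so [d] cannot be basic with [z] derived before the LOC suffix.
Therefore /z/ is basic and [d] is derived by word-final hardening (voiced fricatives become stops word-finally).
The underlying form of 'wind' is therefore /rɔrɔrez/.

/rɔrɔrez/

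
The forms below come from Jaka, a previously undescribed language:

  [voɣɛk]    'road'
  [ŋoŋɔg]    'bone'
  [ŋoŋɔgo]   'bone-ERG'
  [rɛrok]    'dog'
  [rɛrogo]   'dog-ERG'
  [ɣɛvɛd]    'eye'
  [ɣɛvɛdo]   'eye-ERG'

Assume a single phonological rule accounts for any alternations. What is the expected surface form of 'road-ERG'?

In [rɛrok] and [rɛrogo] the final segment of 'dog' alternates: [k] ~ [g].
But 'bone' keeps [g] in both environments ([ŋoŋɔg], [ŋoŋɔgo]), so there is no rule changing /g/ to [k] in isolation.
The alternation reflects intervocalic voicing: voiceless stops become voiced between vowels. /k/ is underlying.
From [voɣɛk] the stem 'road' is /voɣɛk/; between vowels this yields [voɣɛgo].

[voɣɛgo]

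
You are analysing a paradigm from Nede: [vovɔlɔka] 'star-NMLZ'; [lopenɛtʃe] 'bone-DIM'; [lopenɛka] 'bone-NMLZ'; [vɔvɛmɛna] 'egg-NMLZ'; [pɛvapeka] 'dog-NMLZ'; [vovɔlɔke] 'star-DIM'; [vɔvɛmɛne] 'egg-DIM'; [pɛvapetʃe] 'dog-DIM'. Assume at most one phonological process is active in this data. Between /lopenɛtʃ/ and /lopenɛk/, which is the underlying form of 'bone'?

/lopenɛtʃ/

In [lopenɛtʃe] and [lopenɛka] the final segment of 'bone' alternates: [tʃ] ~ [k].
The stem 'star' ([vovɔlɔke], [vovɔlɔka]) shows [k] unchanged in both environments, so [k] cannot be basic with [tʃ] derived before the DIM suffix.
Therefore /tʃ/ is basic and [k] is derived by depalatalization (palato-alveolar /tʃ/ becomes [k] when no front vowel follows).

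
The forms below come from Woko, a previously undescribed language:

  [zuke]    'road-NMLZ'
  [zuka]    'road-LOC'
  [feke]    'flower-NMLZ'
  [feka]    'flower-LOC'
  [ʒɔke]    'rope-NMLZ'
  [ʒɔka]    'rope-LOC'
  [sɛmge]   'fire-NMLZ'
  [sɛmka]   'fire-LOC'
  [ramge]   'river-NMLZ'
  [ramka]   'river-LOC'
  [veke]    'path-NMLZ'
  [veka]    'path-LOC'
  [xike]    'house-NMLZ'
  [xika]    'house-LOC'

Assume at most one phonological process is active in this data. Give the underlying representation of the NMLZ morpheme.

/-ge/

The NMLZ morpheme has two allomorphs, [-ge] and [-ke].
By contrast the LOC suffix keeps its initial [k] throughout — that segment must be underlying.
So the underlying form is /-ge/, and voiced stops become voiceless after a vowel.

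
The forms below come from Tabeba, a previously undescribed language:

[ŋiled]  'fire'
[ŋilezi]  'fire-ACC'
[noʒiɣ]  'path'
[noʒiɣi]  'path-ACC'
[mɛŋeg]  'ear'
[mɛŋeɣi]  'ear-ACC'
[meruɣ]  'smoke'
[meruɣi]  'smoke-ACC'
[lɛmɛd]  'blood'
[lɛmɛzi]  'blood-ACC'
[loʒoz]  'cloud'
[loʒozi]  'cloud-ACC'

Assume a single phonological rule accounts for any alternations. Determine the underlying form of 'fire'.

The root 'fire' surfaces as [ŋiled] and [ŋilezi], with a stem-final [d] ~ [z] alternation.
If /z/ were underlying and a rule turned it into [d] in isolation, 'cloud' would also alternate; but it has [z] in both [loʒoz] and [loʒozi].
The alternation reflects intervocalic spirantization: voiced stops become fricatives between vowels. /d/ is underlying.
So 'fire' = /ŋiled/.

/ŋiled/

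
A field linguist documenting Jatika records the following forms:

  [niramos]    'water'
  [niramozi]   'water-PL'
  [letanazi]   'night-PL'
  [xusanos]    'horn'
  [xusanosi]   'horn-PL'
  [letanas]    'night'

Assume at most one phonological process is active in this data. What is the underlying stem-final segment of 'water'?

/z/

In [niramos] and [niramozi] the final segment of 'water' alternates: [s] ~ [z].
If /s/ were underlying and a rule turned it into [z] before the PL suffix, 'horn' would also alternate; but it has [s] in both [xusanos] and [xusanosi].
So /z/ is underlying, and a rule of word-final obstruent devoicing — voiced obstruents become voiceless word-finally — gives [s].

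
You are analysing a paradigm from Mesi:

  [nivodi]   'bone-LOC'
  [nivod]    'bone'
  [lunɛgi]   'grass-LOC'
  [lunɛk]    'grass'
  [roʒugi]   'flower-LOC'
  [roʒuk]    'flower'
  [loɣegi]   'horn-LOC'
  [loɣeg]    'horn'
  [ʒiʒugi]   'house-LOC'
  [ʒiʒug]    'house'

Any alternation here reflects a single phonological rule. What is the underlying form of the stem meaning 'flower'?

In [roʒugi] and [roʒuk] the final segment of 'flower' alternates: [g] ~ [k].
The stem 'house' ([ʒiʒugi], [ʒiʒug]) shows [g] unchanged in both environments, so [g] cannot be basic with [k] derived in isolation.
The underlying segment must be /k/; voiceless stops become voiced between vowels, yielding [g] there.

/roʒuk/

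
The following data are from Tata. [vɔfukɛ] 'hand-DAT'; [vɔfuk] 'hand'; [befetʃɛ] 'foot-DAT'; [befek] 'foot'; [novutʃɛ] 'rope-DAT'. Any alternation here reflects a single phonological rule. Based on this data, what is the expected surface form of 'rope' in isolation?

[novuk]

The stem for 'foot' ends in [tʃ] in [befetʃɛ] but [k] in [befek].
The stem 'hand' ([vɔfukɛ], [vɔfuk]) shows [k] unchanged in both environments, so [k] cannot be basic with [tʃ] derived before the DAT suffix.
The alternation reflects depalatalization: palato-alveolar /tʃ/ becomes [k] when no front vowel follows. /tʃ/ is underlying.
From [novutʃɛ] the stem 'rope' is /novutʃ/; when no front vowel follows this yields [novuk].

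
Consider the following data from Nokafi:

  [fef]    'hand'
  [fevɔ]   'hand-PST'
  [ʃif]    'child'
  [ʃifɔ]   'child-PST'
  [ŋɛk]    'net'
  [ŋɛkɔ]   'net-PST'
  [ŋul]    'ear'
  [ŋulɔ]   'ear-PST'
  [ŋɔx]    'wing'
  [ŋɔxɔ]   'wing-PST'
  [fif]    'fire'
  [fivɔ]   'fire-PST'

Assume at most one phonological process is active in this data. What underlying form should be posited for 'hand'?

/fev/

The stem for 'hand' ends in [f] in [fef] but [v] in [fevɔ].
If /f/ were underlying and a rule turned it into [v] before the PST suffix, 'child' would also alternate; but it has [f] in both [ʃif] and [ʃifɔ].
The underlying segment must be /v/; voiced obstruents become voiceless word-finally, yielding [f] there.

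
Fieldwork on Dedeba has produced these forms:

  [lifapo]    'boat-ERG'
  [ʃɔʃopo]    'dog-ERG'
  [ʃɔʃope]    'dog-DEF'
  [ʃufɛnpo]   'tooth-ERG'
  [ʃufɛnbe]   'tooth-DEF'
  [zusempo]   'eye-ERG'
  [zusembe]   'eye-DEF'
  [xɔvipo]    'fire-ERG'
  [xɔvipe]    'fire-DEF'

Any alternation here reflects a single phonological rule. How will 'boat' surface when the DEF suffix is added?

The DEF suffix surfaces as [-be] and [-pe], depending on the final segment of the stem.
By contrast the ERG suffix keeps its initial [p] throughout — that segment must be underlying.
The DEF suffix is therefore /-be/ underlyingly, with post-vocalic devoicing: voiced stops become voiceless after a vowel.
After 'boat', which ends in a vowel, the suffix surfaces as [-pe], giving [lifape].

[lifape]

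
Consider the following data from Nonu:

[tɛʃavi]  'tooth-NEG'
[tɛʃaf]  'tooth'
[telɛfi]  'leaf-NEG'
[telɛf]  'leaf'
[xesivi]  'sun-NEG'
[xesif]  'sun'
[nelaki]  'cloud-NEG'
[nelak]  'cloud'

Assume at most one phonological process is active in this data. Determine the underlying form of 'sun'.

The stem for 'sun' ends in [v] in [xesivi] but [f] in [xesif].
If /f/ were underlying and a rule turned it into [v] before the NEG suffix, 'leaf' would also alternate; but it has [f] in both [telɛfi] and [telɛf].
The underlying segment must be /v/; voiced obstruents become voiceless word-finally, yielding [f] there.
Hence 'sun' is /xesiv/ underlyingly.

/xesiv/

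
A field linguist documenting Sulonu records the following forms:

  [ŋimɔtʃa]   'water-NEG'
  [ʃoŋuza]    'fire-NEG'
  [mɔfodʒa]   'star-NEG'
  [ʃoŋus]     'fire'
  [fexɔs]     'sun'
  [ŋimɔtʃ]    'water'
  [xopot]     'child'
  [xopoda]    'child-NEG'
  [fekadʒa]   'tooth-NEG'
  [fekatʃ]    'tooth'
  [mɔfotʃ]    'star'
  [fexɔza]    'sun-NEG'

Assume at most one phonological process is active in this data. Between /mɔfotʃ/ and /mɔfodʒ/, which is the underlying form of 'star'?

/mɔfodʒ/

'star' shows [tʃ] ~ [dʒ] at the end of the stem ([mɔfotʃ] vs [mɔfodʒa]).
But 'water' keeps [tʃ] in both environments ([ŋimɔtʃ], [ŋimɔtʃa]), so there is no rule changing /tʃ/ to [dʒ] before the NEG suffix.
Therefore /dʒ/ is basic and [tʃ] is derived by word-final obstruent devoicing (voiced obstruents become voiceless word-finally).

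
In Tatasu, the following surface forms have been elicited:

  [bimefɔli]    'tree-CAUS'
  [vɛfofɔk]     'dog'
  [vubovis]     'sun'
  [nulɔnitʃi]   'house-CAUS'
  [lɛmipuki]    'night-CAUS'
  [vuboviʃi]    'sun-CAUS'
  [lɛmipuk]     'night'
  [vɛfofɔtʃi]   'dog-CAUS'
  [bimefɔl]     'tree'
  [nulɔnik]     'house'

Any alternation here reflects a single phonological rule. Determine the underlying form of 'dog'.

/vɛfofɔtʃ/

The stem for 'dog' ends in [k] in [vɛfofɔk] but [tʃ] in [vɛfofɔtʃi].
Compare 'night', with invariant [k] in [lɛmipuk] and [lɛmipuki]: an analysis with underlying /k/ and a rule producing [tʃ] before the CAUS suffix would wrongly predict alternation here too.
The alternation reflects depalatalization: palato-alveolar /tʃ/ and /ʃ/ become [k] and [s] when no front vowel follows. /tʃ/ is underlying.
The underlying form of 'dog' is therefore /vɛfofɔtʃ/.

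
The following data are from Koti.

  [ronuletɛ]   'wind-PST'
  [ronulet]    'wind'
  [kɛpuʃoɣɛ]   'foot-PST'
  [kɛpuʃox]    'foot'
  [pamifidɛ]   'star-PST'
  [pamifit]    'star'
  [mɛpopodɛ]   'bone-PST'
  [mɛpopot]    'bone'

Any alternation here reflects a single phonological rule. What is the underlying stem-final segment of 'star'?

The stem for 'star' ends in [d] in [pamifidɛ] but [t] in [pamifit].
But 'wind' keeps [t] in both environments ([ronuletɛ], [ronulet]), so there is no rule changing /t/ to [d] before the PST suffix.
So /d/ is underlying, and a rule of word-final obstruent devoicing — voiced obstruents become voiceless word-finally — gives [t].

/d/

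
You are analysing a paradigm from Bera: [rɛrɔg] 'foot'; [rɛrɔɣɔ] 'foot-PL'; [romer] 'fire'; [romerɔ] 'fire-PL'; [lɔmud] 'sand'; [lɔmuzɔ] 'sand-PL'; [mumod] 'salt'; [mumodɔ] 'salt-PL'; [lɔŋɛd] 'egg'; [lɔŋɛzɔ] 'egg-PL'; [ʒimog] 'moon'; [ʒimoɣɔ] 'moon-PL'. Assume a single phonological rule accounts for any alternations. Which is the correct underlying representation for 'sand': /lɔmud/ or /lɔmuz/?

/lɔmuz/

In [lɔmud] and [lɔmuzɔ] the final segment of 'sand' alternates: [d] ~ [z].
If /d/ were underlying and a rule turned it into [z] before the PL suffix, 'salt' would also alternate; but it has [d] in both [mumod] and [mumodɔ].
So /z/ is underlying, and a rule of word-final hardening — voiced fricatives become stops word-finally — gives [d].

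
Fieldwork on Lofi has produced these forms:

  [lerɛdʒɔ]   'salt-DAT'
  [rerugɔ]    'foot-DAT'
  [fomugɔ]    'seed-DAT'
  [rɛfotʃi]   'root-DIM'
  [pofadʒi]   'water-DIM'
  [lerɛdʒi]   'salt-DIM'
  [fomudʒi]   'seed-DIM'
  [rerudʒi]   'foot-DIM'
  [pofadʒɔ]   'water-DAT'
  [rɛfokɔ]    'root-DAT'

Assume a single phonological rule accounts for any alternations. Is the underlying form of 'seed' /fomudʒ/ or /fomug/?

/fomug/

In [fomudʒi] and [fomugɔ] the final segment of 'seed' alternates: [dʒ] ~ [g].
The stem 'salt' ([lerɛdʒi], [lerɛdʒɔ]) shows [dʒ] unchanged in both environments, so [dʒ] cannot be basic with [g] derived before the DAT suffix.
The alternation reflects palatalization before a front vowel: /k/ and /g/ become palato-alveolar [tʃ] and [dʒ] before a front vowel. /g/ is underlying.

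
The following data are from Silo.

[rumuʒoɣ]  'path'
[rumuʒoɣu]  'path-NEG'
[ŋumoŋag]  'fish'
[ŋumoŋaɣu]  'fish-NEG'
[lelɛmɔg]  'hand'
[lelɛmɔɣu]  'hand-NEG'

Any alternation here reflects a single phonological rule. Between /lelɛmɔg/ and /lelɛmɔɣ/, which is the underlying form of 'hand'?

In [lelɛmɔg] and [lelɛmɔɣu] the final segment of 'hand' alternates: [g] ~ [ɣ].
The stem 'path' ([rumuʒoɣ], [rumuʒoɣu]) shows [ɣ] unchanged in both environments, so [ɣ] cannot be basic with [g] derived in isolation.
So /g/ is underlying, and a rule of intervocalic spirantization — voiced stops become fricatives between vowels — gives [ɣ].

/lelɛmɔg/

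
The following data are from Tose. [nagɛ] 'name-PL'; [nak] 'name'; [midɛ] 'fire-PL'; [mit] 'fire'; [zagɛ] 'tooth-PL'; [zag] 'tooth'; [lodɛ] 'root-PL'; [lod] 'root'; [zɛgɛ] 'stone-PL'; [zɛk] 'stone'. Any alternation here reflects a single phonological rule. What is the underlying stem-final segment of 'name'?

The stem for 'name' ends in [g] in [nagɛ] but [k] in [nak].
But 'tooth' keeps [g] in both environments ([zagɛ], [zag]), so there is no rule changing /g/ to [k] in isolation.
The alternation reflects intervocalic voicing: voiceless stops become voiced between vowels. /k/ is underlying.

/k/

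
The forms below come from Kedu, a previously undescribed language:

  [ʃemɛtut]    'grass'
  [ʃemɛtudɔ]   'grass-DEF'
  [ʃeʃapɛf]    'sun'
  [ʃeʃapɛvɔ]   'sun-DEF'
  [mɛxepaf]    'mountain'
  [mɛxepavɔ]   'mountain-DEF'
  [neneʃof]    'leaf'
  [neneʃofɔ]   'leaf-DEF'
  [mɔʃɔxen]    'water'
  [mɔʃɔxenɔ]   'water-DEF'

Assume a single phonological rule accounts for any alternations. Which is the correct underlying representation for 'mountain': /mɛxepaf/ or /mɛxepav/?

/mɛxepav/

In [mɛxepaf] and [mɛxepavɔ] the final segment of 'mountain' alternates: [f] ~ [v].
Compare 'leaf', with invariant [f] in [neneʃof] and [neneʃofɔ]: an analysis with underlying /f/ and a rule producing [v] before the DEF suffix would wrongly predict alternation here too.
The underlying segment must be /v/; voiced obstruents become voiceless word-finally, yielding [f] there.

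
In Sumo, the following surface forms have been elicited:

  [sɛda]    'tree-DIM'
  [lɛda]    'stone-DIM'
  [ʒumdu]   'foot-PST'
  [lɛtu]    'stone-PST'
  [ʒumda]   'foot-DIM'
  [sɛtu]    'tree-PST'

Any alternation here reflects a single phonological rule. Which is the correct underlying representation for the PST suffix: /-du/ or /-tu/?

The PST morpheme has two allomorphs, [-du] and [-tu].
The DIM suffix, which begins with [d], is invariant after every stem; so [d] is not altered by any rule here.
The PST suffix is therefore /-tu/ underlyingly, with post-nasal voicing: voiceless stops become voiced after a nasal.

/-tu/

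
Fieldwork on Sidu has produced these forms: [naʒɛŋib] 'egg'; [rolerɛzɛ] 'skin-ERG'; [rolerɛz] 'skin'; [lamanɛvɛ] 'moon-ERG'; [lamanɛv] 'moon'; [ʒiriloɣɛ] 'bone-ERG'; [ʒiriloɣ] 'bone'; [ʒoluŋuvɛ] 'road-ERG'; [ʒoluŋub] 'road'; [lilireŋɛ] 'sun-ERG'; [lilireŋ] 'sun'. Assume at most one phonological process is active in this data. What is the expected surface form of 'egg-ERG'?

The stem for 'road' ends in [v] in [ʒoluŋuvɛ] but [b] in [ʒoluŋub].
If /v/ were underlying and a rule turned it into [b] in isolation, 'moon' would also alternate; but it has [v] in both [lamanɛvɛ] and [lamanɛv].
So /b/ is underlying, and a rule of intervocalic spirantization — voiced stops become fricatives between vowels — gives [v].
The one attested form of 'egg', [naʒɛŋib], shows underlying /naʒɛŋib/. Applying the same rule between vowels gives [naʒɛŋivɛ].

[naʒɛŋivɛ]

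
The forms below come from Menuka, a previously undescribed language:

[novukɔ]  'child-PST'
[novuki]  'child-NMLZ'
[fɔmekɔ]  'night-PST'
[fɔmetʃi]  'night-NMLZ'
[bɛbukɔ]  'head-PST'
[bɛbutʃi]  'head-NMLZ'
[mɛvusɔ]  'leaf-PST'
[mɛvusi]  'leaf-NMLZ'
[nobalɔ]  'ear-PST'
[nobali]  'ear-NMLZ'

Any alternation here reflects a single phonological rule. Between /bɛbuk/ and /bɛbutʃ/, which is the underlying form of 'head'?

The stem for 'head' ends in [k] in [bɛbukɔ] but [tʃ] in [bɛbutʃi].
If /k/ were underlying and a rule turned it into [tʃ] before the NMLZ suffix, 'child' would also alternate; but it has [k] in both [novukɔ] and [novuki].
Therefore /tʃ/ is basic and [k] is derived by depalatalization (palato-alveolar /tʃ/ becomes [k] when no front vowel follows).

/bɛbutʃ/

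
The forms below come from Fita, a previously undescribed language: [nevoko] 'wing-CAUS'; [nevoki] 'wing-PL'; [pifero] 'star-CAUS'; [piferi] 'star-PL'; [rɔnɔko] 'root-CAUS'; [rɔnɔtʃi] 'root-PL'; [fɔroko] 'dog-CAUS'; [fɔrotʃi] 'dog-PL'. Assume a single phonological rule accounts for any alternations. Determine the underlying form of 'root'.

/rɔnɔtʃ/

The root 'root' surfaces as [rɔnɔko] and [rɔnɔtʃi], with a stem-final [k] ~ [tʃ] alternation.
But 'wing' keeps [k] in both environments ([nevoko], [nevoki]), so there is no rule changing /k/ to [tʃ] before the PL suffix.
Therefore /tʃ/ is basic and [k] is derived by depalatalization (palato-alveolar /tʃ/ becomes [k] when no front vowel follows).
So 'root' = /rɔnɔtʃ/.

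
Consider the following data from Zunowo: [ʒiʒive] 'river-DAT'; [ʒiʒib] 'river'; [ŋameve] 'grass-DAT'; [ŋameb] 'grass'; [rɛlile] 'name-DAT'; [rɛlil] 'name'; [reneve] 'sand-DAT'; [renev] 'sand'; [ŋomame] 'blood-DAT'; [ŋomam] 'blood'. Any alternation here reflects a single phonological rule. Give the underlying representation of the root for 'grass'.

The stem for 'grass' ends in [v] in [ŋameve] but [b] in [ŋameb].
Compare 'sand', with invariant [v] in [reneve] and [renev]: an analysis with underlying /v/ and a rule producing [b] in isolation would wrongly predict alternation here too.
So /b/ is underlying, and a rule of intervocalic spirantization — voiced stops become fricatives between vowels — gives [v].

/ŋameb/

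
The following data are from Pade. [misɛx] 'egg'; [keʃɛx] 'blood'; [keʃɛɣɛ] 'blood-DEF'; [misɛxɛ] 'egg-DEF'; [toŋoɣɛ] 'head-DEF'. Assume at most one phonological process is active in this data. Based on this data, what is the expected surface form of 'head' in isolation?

The stem for 'blood' ends in [x] in [keʃɛx] but [ɣ] in [keʃɛɣɛ].
But 'egg' keeps [x] in both environments ([misɛx], [misɛxɛ]), so there is no rule changing /x/ to [ɣ] before the DEF suffix.
So /ɣ/ is underlying, and a rule of word-final obstruent devoicing — voiced obstruents become voiceless word-finally — gives [x].
The one attested form of 'head', [toŋoɣɛ], shows underlying /toŋoɣ/. Applying the same rule word-finally gives [toŋox].

[toŋox]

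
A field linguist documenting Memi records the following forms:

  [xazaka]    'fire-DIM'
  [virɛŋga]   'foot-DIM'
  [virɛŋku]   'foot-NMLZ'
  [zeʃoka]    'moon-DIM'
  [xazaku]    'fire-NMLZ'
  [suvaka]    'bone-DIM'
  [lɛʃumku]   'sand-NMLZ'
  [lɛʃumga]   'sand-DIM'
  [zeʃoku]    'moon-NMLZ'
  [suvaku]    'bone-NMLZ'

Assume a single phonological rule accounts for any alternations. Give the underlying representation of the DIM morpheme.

The DIM suffix surfaces as [-ga] and [-ka], depending on the final segment of the stem.
The NMLZ suffix, which begins with [k], is invariant after every stem; so [k] is not altered by any rule here.
The DIM suffix is therefore /-ga/ underlyingly, with post-vocalic devoicing: voiced stops become voiceless after a vowel.

/-ga/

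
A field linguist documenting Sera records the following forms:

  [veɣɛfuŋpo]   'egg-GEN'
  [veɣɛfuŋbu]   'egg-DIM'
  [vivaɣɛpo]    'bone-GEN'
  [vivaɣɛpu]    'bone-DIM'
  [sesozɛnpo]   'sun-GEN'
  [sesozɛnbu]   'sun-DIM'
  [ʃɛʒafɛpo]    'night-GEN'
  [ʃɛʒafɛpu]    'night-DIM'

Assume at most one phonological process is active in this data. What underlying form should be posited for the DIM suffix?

The DIM suffix surfaces as [-bu] and [-pu], depending on the final segment of the stem.
By contrast the GEN suffix keeps its initial [p] throughout — that segment must be underlying.
So the underlying form is /-bu/, and voiced stops become voiceless after a vowel.

/-bu/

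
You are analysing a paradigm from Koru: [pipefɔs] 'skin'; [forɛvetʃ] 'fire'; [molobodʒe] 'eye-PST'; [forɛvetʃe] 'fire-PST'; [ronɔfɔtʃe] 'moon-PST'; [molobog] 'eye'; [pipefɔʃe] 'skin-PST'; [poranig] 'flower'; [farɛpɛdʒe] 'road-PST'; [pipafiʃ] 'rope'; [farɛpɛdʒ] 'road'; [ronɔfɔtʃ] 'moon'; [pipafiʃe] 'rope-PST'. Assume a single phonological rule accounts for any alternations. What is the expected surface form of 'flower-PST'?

[poranidʒe]

The stem for 'eye' ends in [g] in [molobog] but [dʒ] in [molobodʒe].
If /dʒ/ were underlying and a rule turned it into [g] in isolation, 'road' would also alternate; but it has [dʒ] in both [farɛpɛdʒ] and [farɛpɛdʒe].
Therefore /g/ is basic and [dʒ] is derived by palatalization before a front vowel (/g/ and /s/ become palato-alveolar [dʒ] and [ʃ] before a front vowel).
The one attested form of 'flower', [poranig], shows underlying /poranig/. Applying the same rule before a front vowel gives [poranidʒe].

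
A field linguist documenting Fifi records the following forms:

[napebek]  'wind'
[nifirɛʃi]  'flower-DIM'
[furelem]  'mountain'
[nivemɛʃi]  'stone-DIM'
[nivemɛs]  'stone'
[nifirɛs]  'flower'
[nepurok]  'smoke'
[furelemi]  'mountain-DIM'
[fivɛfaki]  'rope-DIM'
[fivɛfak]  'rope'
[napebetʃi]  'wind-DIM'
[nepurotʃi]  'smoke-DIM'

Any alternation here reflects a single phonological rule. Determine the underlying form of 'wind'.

/napebetʃ/

In [napebek] and [napebetʃi] the final segment of 'wind' alternates: [k] ~ [tʃ].
Compare 'rope', with invariant [k] in [fivɛfak] and [fivɛfaki]: an analysis with underlying /k/ and a rule producing [tʃ] before the DIM suffix would wrongly predict alternation here too.
The underlying segment must be /tʃ/; palato-alveolar /tʃ/ and /ʃ/ become [k] and [s] when no front vowel follows, yielding [k] there.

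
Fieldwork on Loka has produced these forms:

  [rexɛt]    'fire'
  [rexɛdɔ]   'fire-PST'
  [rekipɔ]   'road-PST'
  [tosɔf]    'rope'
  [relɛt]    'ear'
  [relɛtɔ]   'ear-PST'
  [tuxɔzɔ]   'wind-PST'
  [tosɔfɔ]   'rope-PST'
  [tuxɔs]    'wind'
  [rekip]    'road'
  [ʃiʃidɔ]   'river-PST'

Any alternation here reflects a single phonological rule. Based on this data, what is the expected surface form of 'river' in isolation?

[ʃiʃit]

The stem for 'fire' ends in [t] in [rexɛt] but [d] in [rexɛdɔ].
Compare 'ear', with invariant [t] in [relɛt] and [relɛtɔ]: an analysis with underlying /t/ and a rule producing [d] before the PST suffix would wrongly predict alternation here too.
The alternation reflects word-final obstruent devoicing: voiced obstruents become voiceless word-finally. /d/ is underlying.
The one attested form of 'river', [ʃiʃidɔ], shows underlying /ʃiʃid/. Applying the same rule word-finally gives [ʃiʃit].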